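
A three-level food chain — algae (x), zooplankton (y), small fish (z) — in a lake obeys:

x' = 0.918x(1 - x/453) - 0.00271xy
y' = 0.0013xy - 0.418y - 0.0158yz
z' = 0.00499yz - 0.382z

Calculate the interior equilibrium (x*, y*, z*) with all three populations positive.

From dz/dt = 0: 0.00499y* = 0.382, so y* = 76.6.
From dx/dt = 0: 0.918(1 - x*/453) = 0.00271·76.6, giving x* = 453·(1 - 0.226) = 351.
From dy/dt = 0: 0.0013·351 - 0.418 = 0.0158z*, so z* = 0.0378/0.0158 = 2.39.

x* ≈ 351, y* ≈ 76.6, z* ≈ 2.39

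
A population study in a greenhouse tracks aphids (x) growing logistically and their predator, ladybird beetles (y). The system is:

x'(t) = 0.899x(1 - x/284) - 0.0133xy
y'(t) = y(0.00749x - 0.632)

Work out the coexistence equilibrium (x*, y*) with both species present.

x* ≈ 84.4, y* ≈ 47.5

From dy/dt = 0 with y > 0: 0.00749x* = 0.632, so x* = 84.4.
Substitute into dx/dt = 0: 0.899(1 - 84.4/284) = 0.0133y*.
The bracket is 0.703, giving y* = 0.632/0.0133 = 47.5.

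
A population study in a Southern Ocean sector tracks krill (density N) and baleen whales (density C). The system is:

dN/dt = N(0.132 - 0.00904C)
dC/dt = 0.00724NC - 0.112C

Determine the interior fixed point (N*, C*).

Set dC/dt = 0 with C > 0: 0.00724N - 0.112 = 0, so N* = 0.112/0.00724 = 15.5.
Set dN/dt = 0 with N > 0: 0.132 - 0.00904C = 0, so C* = 0.132/0.00904 = 14.6.

N* ≈ 15.5, C* ≈ 14.6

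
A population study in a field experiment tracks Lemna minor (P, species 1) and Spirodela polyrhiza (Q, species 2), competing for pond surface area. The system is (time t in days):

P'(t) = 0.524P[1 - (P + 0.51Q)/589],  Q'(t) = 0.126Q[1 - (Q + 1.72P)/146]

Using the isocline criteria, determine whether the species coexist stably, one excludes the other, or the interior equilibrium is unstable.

species 1 excludes species 2

Compare the nullcline intercepts: K1/α12 = 589/0.51 = 1150 > K2 = 146; K2/α21 = 146/1.72 = 84.9 < K1 = 589.
Since the inequalities point opposite ways, species 1 can invade but species 2 cannot.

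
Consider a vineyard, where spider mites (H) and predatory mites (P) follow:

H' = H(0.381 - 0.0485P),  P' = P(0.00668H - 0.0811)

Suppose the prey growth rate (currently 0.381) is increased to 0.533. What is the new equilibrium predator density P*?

At the interior fixed point, setting dH/dt = 0 with H > 0 fixes P* = (prey growth rate)/(HP coefficient) — independent of the other coefficients.
With the change, P* = 0.533/0.0485 = 11; it rises from 7.86.

P* ≈ 11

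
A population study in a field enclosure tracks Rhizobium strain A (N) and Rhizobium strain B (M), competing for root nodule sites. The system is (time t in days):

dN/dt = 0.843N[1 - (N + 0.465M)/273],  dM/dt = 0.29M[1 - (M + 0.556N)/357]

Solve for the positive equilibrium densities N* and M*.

Setting both brackets to zero gives the nullclines N + 0.465M = 273 and 0.556N + M = 357.
Substituting M = 357 - 0.556N into the first: N(1 - 0.465·0.556) = 273 - 0.465·357.
So N* = 107/0.741 = 144, and then M* = 357 - 0.556·144 = 277.

N* ≈ 144, M* ≈ 277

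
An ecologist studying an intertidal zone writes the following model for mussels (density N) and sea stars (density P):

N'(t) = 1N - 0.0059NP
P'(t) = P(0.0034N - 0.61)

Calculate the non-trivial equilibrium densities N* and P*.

N* ≈ 179, P* ≈ 169

Set dP/dt = 0 with P > 0: 0.0034N - 0.61 = 0, so N* = 0.61/0.0034 = 179.
Set dN/dt = 0 with N > 0: 1 - 0.0059P = 0, so P* = 1/0.0059 = 169.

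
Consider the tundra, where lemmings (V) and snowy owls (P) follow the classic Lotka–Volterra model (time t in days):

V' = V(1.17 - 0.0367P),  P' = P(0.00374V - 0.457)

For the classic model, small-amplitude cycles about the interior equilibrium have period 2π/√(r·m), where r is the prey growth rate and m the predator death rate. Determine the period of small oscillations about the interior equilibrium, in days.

T ≈ 8.59 days

Here r = 1.17 and m = 0.457, so r·m = 0.535.
ω = √0.535 = 0.731 per day, hence T = 2π/ω ≈ 8.59 days.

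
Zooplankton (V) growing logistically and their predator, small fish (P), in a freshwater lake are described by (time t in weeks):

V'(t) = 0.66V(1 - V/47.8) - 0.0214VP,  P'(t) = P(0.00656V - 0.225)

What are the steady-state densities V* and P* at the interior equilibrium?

V* ≈ 34.3, P* ≈ 8.71

From dP/dt = 0 with P > 0: 0.00656V* = 0.225, so V* = 34.3.
Substitute into dV/dt = 0: 0.66(1 - 34.3/47.8) = 0.0214P*.
The bracket is 0.282, giving P* = 0.186/0.0214 = 8.71.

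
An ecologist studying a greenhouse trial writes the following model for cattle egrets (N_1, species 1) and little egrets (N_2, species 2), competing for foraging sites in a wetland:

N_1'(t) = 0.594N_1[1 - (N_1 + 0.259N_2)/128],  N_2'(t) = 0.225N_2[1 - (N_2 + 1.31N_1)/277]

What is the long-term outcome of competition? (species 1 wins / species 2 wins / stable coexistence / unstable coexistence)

stable coexistence

Compare the nullcline intercepts: K1/α12 = 128/0.259 = 494 > K2 = 277; K2/α21 = 277/1.31 = 211 > K1 = 128.
Since both inequalities hold, each species can invade when rare, so the interior equilibrium is stable.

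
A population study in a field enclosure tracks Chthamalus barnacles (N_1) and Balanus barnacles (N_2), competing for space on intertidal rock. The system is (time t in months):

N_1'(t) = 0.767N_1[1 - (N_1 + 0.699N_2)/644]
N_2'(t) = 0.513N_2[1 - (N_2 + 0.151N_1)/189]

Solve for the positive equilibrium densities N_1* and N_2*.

N_1* ≈ 572, N_2* ≈ 103

Setting both brackets to zero gives the nullclines N_1 + 0.699N_2 = 644 and 0.151N_1 + N_2 = 189.
Substituting N_2 = 189 - 0.151N_1 into the first: N_1(1 - 0.699·0.151) = 644 - 0.699·189.
So N_1* = 512/0.894 = 572, and then N_2* = 189 - 0.151·572 = 103.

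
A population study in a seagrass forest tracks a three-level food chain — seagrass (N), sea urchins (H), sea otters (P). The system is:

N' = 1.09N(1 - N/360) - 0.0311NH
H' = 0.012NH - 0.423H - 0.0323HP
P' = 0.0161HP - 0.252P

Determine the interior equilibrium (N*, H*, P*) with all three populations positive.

From dP/dt = 0: 0.0161H* = 0.252, so H* = 15.7.
From dN/dt = 0: 1.09(1 - N*/360) = 0.0311·15.7, giving N* = 360·(1 - 0.447) = 199.
From dH/dt = 0: 0.012·199 - 0.423 = 0.0323P*, so P* = 1.97/0.0323 = 60.9.

N* ≈ 199, H* ≈ 15.7, P* ≈ 60.9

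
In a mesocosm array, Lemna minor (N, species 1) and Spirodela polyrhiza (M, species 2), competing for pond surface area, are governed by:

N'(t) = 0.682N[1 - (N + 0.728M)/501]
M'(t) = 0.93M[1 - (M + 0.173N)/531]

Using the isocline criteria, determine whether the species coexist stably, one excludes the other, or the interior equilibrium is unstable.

stable coexistence

Compare the nullcline intercepts: K1/α12 = 501/0.728 = 688 > K2 = 531; K2/α21 = 531/0.173 = 3070 > K1 = 501.
Since both inequalities hold, each species can invade when rare, so the interior equilibrium is stable.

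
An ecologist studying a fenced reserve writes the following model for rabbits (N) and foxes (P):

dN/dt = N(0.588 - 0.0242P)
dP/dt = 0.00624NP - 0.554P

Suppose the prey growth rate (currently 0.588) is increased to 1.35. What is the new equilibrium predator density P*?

P* ≈ 55.8

At the interior fixed point, setting dN/dt = 0 with N > 0 fixes P* = (prey growth rate)/(NP coefficient) — independent of the other coefficients.
With the change, P* = 1.35/0.0242 = 55.8; it rises from 24.3.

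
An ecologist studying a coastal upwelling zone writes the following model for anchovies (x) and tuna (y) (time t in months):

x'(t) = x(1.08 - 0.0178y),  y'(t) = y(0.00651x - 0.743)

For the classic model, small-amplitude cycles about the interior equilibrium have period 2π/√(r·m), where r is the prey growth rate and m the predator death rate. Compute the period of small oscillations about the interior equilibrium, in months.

Here r = 1.08 and m = 0.743, so r·m = 0.802.
ω = √0.802 = 0.896 per month, hence T = 2π/ω ≈ 7.01 months.

T ≈ 7.01 months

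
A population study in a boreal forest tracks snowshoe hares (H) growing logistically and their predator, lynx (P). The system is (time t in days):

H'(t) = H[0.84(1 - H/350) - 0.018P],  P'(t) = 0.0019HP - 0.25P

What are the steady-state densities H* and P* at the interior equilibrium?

H* ≈ 132, P* ≈ 29.1

From dP/dt = 0 with P > 0: 0.0019H* = 0.25, so H* = 132.
Substitute into dH/dt = 0: 0.84(1 - 132/350) = 0.018P*.
The bracket is 0.624, giving P* = 0.524/0.018 = 29.1.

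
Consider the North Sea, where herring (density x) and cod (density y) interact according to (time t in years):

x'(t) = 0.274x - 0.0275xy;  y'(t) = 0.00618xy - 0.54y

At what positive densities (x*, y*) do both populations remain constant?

Set dy/dt = 0 with y > 0: 0.00618x - 0.54 = 0, so x* = 0.54/0.00618 = 87.4.
Set dx/dt = 0 with x > 0: 0.274 - 0.0275y = 0, so y* = 0.274/0.0275 = 9.96.

x* ≈ 87.4, y* ≈ 9.96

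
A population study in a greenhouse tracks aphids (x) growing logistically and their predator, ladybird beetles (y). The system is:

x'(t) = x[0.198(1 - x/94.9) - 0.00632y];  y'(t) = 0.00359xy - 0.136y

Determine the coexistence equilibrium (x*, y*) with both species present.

x* ≈ 37.9, y* ≈ 18.8

From dy/dt = 0 with y > 0: 0.00359x* = 0.136, so x* = 37.9.
Substitute into dx/dt = 0: 0.198(1 - 37.9/94.9) = 0.00632y*.
The bracket is 0.601, giving y* = 0.119/0.00632 = 18.8.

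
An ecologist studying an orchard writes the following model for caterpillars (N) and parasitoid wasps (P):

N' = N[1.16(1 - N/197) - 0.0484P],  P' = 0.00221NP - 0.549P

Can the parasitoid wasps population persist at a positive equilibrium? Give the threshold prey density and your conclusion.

Threshold N = 248; K < 248, so no, the predator goes extinct.

The predator equation gives dP/dt > 0 only when N > 0.549/0.00221 = 248.
Without the predator, N → K = 197. Since 197 < 248, the predator cannot invade.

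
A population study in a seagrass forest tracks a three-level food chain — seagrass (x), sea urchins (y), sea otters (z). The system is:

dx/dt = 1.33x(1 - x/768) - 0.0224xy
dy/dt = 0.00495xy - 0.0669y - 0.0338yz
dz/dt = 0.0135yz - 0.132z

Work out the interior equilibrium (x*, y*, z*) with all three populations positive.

x* ≈ 642, y* ≈ 9.78, z* ≈ 92

From dz/dt = 0: 0.0135y* = 0.132, so y* = 9.78.
From dx/dt = 0: 1.33(1 - x*/768) = 0.0224·9.78, giving x* = 768·(1 - 0.165) = 642.
From dy/dt = 0: 0.00495·642 - 0.0669 = 0.0338z*, so z* = 3.11/0.0338 = 92.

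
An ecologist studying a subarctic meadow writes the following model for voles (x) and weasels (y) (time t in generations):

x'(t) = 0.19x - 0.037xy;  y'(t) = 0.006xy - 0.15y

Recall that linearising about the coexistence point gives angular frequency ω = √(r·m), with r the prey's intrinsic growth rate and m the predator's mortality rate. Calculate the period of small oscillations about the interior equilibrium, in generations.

T ≈ 37.2 generations

Here r = 0.19 and m = 0.15, so r·m = 0.0285.
ω = √0.0285 = 0.169 per generation, hence T = 2π/ω ≈ 37.2 generations.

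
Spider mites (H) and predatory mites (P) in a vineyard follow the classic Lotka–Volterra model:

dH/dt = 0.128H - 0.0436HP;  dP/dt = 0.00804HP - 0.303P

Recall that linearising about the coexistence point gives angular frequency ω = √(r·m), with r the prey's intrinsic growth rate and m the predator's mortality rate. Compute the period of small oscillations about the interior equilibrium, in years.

Here r = 0.128 and m = 0.303, so r·m = 0.0388.
ω = √0.0388 = 0.197 per year, hence T = 2π/ω ≈ 31.9 years.

T ≈ 31.9 years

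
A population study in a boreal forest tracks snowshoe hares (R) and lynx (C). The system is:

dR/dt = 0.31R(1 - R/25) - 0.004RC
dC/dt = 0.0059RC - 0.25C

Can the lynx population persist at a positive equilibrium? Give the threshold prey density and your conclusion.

Threshold R = 42.4; K < 42.4, so no, the predator goes extinct.

The predator equation gives dC/dt > 0 only when R > 0.25/0.0059 = 42.4.
Without the predator, R → K = 25. Since 25 < 42.4, the predator cannot invade.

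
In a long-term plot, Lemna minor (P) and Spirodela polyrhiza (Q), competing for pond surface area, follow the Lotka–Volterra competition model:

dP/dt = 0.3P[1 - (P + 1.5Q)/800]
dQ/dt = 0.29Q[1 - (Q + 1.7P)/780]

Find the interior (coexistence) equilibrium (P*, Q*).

P* ≈ 239, Q* ≈ 374

Setting both brackets to zero gives the nullclines P + 1.5Q = 800 and 1.7P + Q = 780.
Substituting Q = 780 - 1.7P into the first: P(1 - 1.5·1.7) = 800 - 1.5·780.
So P* = -370/-1.55 = 239, and then Q* = 780 - 1.7·239 = 374.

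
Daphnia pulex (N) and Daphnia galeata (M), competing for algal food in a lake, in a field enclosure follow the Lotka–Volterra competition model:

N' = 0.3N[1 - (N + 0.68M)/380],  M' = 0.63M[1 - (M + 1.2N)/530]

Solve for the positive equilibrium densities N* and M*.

N* ≈ 107, M* ≈ 402

Setting both brackets to zero gives the nullclines N + 0.68M = 380 and 1.2N + M = 530.
Substituting M = 530 - 1.2N into the first: N(1 - 0.68·1.2) = 380 - 0.68·530.
So N* = 19.6/0.184 = 107, and then M* = 530 - 1.2·107 = 402.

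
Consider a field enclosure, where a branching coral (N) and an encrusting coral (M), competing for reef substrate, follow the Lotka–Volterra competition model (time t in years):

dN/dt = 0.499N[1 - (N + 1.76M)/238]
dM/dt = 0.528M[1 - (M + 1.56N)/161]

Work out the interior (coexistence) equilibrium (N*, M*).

Setting both brackets to zero gives the nullclines N + 1.76M = 238 and 1.56N + M = 161.
Substituting M = 161 - 1.56N into the first: N(1 - 1.76·1.56) = 238 - 1.76·161.
So N* = -45.4/-1.75 = 26, and then M* = 161 - 1.56·26 = 120.

N* ≈ 26, M* ≈ 120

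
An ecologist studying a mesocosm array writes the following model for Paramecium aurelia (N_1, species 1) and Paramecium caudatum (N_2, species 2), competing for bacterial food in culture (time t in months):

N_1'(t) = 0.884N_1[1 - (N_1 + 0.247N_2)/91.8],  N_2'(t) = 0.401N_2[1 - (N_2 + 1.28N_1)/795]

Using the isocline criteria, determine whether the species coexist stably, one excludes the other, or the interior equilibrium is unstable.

Compare the nullcline intercepts: K1/α12 = 91.8/0.247 = 372 < K2 = 795; K2/α21 = 795/1.28 = 621 > K1 = 91.8.
Since the inequalities point opposite ways, species 2 can invade but species 1 cannot.

species 2 excludes species 1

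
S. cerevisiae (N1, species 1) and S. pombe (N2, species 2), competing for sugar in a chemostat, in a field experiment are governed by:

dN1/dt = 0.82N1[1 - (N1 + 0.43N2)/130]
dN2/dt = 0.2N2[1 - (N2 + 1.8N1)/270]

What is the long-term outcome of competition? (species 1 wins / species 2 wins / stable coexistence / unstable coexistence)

stable coexistence

Compare the nullcline intercepts: K1/α12 = 130/0.43 = 302 > K2 = 270; K2/α21 = 270/1.8 = 150 > K1 = 130.
Since both inequalities hold, each species can invade when rare, so the interior equilibrium is stable.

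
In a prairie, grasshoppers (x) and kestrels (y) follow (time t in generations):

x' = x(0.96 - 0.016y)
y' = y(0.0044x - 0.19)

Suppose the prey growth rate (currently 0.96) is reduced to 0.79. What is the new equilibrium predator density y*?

At the interior fixed point, setting dx/dt = 0 with x > 0 fixes y* = (prey growth rate)/(xy coefficient) — independent of the other coefficients.
With the change, y* = 0.79/0.016 = 49.4; it falls from 60.

y* ≈ 49.4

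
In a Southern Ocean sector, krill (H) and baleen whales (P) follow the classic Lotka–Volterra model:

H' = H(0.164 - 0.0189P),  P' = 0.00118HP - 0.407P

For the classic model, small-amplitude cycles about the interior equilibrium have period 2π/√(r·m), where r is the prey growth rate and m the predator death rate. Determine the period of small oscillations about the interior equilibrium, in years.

T ≈ 24.3 years

Here r = 0.164 and m = 0.407, so r·m = 0.0667.
ω = √0.0667 = 0.258 per year, hence T = 2π/ω ≈ 24.3 years.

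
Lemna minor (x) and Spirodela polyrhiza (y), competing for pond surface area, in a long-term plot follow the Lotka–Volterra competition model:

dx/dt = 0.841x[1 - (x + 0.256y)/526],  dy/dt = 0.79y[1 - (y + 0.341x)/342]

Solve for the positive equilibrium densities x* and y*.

x* ≈ 480, y* ≈ 178

Setting both brackets to zero gives the nullclines x + 0.256y = 526 and 0.341x + y = 342.
Substituting y = 342 - 0.341x into the first: x(1 - 0.256·0.341) = 526 - 0.256·342.
So x* = 438/0.913 = 480, and then y* = 342 - 0.341·480 = 178.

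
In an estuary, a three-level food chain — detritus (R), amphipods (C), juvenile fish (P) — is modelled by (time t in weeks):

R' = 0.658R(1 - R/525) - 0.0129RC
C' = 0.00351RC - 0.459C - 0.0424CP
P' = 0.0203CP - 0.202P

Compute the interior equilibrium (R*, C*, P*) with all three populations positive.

From dP/dt = 0: 0.0203C* = 0.202, so C* = 9.95.
From dR/dt = 0: 0.658(1 - R*/525) = 0.0129·9.95, giving R* = 525·(1 - 0.195) = 423.
From dC/dt = 0: 0.00351·423 - 0.459 = 0.0424P*, so P* = 1.02/0.0424 = 24.2.

R* ≈ 423, C* ≈ 9.95, P* ≈ 24.2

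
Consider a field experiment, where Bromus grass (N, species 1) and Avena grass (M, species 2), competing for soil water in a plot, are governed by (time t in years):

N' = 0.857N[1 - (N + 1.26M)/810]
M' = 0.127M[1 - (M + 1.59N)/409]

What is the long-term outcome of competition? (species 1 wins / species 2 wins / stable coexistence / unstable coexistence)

species 1 excludes species 2

Compare the nullcline intercepts: K1/α12 = 810/1.26 = 643 > K2 = 409; K2/α21 = 409/1.59 = 257 < K1 = 810.
Since the inequalities point opposite ways, species 1 can invade but species 2 cannot.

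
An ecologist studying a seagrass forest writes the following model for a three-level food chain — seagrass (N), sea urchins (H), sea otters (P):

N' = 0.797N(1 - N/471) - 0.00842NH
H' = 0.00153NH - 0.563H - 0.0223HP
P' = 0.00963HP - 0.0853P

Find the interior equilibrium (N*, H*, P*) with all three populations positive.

N* ≈ 427, H* ≈ 8.86, P* ≈ 4.04

From dP/dt = 0: 0.00963H* = 0.0853, so H* = 8.86.
From dN/dt = 0: 0.797(1 - N*/471) = 0.00842·8.86, giving N* = 471·(1 - 0.0936) = 427.
From dH/dt = 0: 0.00153·427 - 0.563 = 0.0223P*, so P* = 0.0902/0.0223 = 4.04.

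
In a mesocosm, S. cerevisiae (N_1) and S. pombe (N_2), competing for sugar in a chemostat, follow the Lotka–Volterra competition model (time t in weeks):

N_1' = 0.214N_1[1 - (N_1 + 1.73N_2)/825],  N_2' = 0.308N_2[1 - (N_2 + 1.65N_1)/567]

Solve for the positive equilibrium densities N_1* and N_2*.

N_1* ≈ 84.1, N_2* ≈ 428

Setting both brackets to zero gives the nullclines N_1 + 1.73N_2 = 825 and 1.65N_1 + N_2 = 567.
Substituting N_2 = 567 - 1.65N_1 into the first: N_1(1 - 1.73·1.65) = 825 - 1.73·567.
So N_1* = -156/-1.85 = 84.1, and then N_2* = 567 - 1.65·84.1 = 428.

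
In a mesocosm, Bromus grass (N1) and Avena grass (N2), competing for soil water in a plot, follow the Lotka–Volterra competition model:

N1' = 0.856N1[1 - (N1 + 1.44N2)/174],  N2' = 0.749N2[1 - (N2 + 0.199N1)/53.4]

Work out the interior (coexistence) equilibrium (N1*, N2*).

Setting both brackets to zero gives the nullclines N1 + 1.44N2 = 174 and 0.199N1 + N2 = 53.4.
Substituting N2 = 53.4 - 0.199N1 into the first: N1(1 - 1.44·0.199) = 174 - 1.44·53.4.
So N1* = 97.1/0.713 = 136, and then N2* = 53.4 - 0.199·136 = 26.3.

N1* ≈ 136, N2* ≈ 26.3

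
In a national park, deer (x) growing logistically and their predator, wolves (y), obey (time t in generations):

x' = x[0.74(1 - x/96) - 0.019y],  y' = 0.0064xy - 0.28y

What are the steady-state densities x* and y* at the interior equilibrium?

x* ≈ 43.8, y* ≈ 21.2

From dy/dt = 0 with y > 0: 0.0064x* = 0.28, so x* = 43.8.
Substitute into dx/dt = 0: 0.74(1 - 43.8/96) = 0.019y*.
The bracket is 0.544, giving y* = 0.403/0.019 = 21.2.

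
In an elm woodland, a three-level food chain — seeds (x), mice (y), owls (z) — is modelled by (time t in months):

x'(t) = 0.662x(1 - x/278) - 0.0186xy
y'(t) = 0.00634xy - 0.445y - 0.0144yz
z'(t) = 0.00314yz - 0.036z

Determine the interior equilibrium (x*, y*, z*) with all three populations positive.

x* ≈ 188, y* ≈ 11.5, z* ≈ 52.1

From dz/dt = 0: 0.00314y* = 0.036, so y* = 11.5.
From dx/dt = 0: 0.662(1 - x*/278) = 0.0186·11.5, giving x* = 278·(1 - 0.322) = 188.
From dy/dt = 0: 0.00634·188 - 0.445 = 0.0144z*, so z* = 0.75/0.0144 = 52.1.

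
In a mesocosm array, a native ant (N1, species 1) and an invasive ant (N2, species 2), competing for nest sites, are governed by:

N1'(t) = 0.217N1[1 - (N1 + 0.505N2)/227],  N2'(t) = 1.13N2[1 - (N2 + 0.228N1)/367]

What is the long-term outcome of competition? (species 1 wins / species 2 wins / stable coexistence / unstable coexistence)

stable coexistence

Compare the nullcline intercepts: K1/α12 = 227/0.505 = 450 > K2 = 367; K2/α21 = 367/0.228 = 1610 > K1 = 227.
Since both inequalities hold, each species can invade when rare, so the interior equilibrium is stable.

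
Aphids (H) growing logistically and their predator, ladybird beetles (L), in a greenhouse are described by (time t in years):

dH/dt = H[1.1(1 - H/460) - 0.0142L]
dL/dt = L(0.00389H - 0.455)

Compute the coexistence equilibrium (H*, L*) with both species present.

From dL/dt = 0 with L > 0: 0.00389H* = 0.455, so H* = 117.
Substitute into dH/dt = 0: 1.1(1 - 117/460) = 0.0142L*.
The bracket is 0.746, giving L* = 0.82/0.0142 = 57.8.

H* ≈ 117, L* ≈ 57.8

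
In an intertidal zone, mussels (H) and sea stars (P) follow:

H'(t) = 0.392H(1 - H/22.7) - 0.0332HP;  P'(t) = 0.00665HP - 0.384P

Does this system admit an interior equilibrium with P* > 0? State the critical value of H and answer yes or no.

The predator equation gives dP/dt > 0 only when H > 0.384/0.00665 = 57.7.
Without the predator, H → K = 22.7. Since 22.7 < 57.7, the predator cannot invade.

Threshold H = 57.7; K < 57.7, so no, the predator goes extinct.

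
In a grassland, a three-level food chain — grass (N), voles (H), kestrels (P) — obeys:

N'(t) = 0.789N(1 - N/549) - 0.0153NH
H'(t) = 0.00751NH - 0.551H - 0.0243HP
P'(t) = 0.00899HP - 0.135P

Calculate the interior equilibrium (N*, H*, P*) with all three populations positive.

From dP/dt = 0: 0.00899H* = 0.135, so H* = 15.
From dN/dt = 0: 0.789(1 - N*/549) = 0.0153·15, giving N* = 549·(1 - 0.291) = 389.
From dH/dt = 0: 0.00751·389 - 0.551 = 0.0243P*, so P* = 2.37/0.0243 = 97.6.

N* ≈ 389, H* ≈ 15, P* ≈ 97.6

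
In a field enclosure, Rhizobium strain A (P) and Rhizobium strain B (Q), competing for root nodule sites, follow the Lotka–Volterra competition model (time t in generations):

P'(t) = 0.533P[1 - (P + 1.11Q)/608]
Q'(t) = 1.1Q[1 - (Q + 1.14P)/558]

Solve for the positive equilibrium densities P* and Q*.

P* ≈ 42.9, Q* ≈ 509

Setting both brackets to zero gives the nullclines P + 1.11Q = 608 and 1.14P + Q = 558.
Substituting Q = 558 - 1.14P into the first: P(1 - 1.11·1.14) = 608 - 1.11·558.
So P* = -11.4/-0.265 = 42.9, and then Q* = 558 - 1.14·42.9 = 509.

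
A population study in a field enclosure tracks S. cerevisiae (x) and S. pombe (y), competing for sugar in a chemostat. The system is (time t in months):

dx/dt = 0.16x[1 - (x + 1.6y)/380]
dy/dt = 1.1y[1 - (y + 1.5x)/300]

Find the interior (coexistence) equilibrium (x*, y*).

x* ≈ 71.4, y* ≈ 193

Setting both brackets to zero gives the nullclines x + 1.6y = 380 and 1.5x + y = 300.
Substituting y = 300 - 1.5x into the first: x(1 - 1.6·1.5) = 380 - 1.6·300.
So x* = -100/-1.4 = 71.4, and then y* = 300 - 1.5·71.4 = 193.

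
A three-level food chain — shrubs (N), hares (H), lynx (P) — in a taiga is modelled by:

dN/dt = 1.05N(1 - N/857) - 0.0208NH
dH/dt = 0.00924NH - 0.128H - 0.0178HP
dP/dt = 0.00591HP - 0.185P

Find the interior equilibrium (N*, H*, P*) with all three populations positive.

From dP/dt = 0: 0.00591H* = 0.185, so H* = 31.3.
From dN/dt = 0: 1.05(1 - N*/857) = 0.0208·31.3, giving N* = 857·(1 - 0.62) = 326.
From dH/dt = 0: 0.00924·326 - 0.128 = 0.0178P*, so P* = 2.88/0.0178 = 162.

N* ≈ 326, H* ≈ 31.3, P* ≈ 162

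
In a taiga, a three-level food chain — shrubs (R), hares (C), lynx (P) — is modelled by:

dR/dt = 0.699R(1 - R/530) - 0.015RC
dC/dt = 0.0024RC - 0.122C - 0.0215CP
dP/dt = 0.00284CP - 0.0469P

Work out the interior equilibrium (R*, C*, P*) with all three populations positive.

R* ≈ 342, C* ≈ 16.5, P* ≈ 32.5

From dP/dt = 0: 0.00284C* = 0.0469, so C* = 16.5.
From dR/dt = 0: 0.699(1 - R*/530) = 0.015·16.5, giving R* = 530·(1 - 0.354) = 342.
From dC/dt = 0: 0.0024·342 - 0.122 = 0.0215P*, so P* = 0.699/0.0215 = 32.5.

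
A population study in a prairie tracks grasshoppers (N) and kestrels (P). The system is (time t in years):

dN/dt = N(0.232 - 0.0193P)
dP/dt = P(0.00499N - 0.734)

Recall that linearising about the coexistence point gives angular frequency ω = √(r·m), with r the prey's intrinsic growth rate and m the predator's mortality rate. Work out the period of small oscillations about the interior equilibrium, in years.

Here r = 0.232 and m = 0.734, so r·m = 0.17.
ω = √0.17 = 0.413 per year, hence T = 2π/ω ≈ 15.2 years.

T ≈ 15.2 years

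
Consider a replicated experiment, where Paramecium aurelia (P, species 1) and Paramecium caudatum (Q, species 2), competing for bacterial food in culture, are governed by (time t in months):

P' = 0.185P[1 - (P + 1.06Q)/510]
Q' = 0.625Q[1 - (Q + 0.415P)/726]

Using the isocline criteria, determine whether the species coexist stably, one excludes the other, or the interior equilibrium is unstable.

Compare the nullcline intercepts: K1/α12 = 510/1.06 = 481 < K2 = 726; K2/α21 = 726/0.415 = 1750 > K1 = 510.
Since the inequalities point opposite ways, species 2 can invade but species 1 cannot.

species 2 excludes species 1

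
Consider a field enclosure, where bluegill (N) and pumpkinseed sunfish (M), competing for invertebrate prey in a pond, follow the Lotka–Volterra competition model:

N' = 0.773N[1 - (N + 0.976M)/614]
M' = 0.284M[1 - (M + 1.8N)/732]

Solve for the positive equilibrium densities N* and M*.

N* ≈ 133, M* ≈ 493

Setting both brackets to zero gives the nullclines N + 0.976M = 614 and 1.8N + M = 732.
Substituting M = 732 - 1.8N into the first: N(1 - 0.976·1.8) = 614 - 0.976·732.
So N* = -100/-0.757 = 133, and then M* = 732 - 1.8·133 = 493.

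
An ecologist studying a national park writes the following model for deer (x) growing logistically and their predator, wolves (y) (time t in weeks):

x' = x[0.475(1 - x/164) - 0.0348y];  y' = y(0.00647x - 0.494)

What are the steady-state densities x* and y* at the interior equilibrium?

From dy/dt = 0 with y > 0: 0.00647x* = 0.494, so x* = 76.4.
Substitute into dx/dt = 0: 0.475(1 - 76.4/164) = 0.0348y*.
The bracket is 0.534, giving y* = 0.254/0.0348 = 7.29.

x* ≈ 76.4, y* ≈ 7.29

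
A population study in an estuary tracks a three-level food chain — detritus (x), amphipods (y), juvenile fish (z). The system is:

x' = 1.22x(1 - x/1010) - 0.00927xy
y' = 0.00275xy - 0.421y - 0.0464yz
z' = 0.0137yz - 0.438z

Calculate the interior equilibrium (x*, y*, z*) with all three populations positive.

From dz/dt = 0: 0.0137y* = 0.438, so y* = 32.
From dx/dt = 0: 1.22(1 - x*/1010) = 0.00927·32, giving x* = 1010·(1 - 0.243) = 765.
From dy/dt = 0: 0.00275·765 - 0.421 = 0.0464z*, so z* = 1.68/0.0464 = 36.2.

x* ≈ 765, y* ≈ 32, z* ≈ 36.2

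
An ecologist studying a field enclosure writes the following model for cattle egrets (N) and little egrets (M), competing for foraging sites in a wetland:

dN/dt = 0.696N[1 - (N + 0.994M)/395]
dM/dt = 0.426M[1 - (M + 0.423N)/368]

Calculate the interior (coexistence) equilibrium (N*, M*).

Setting both brackets to zero gives the nullclines N + 0.994M = 395 and 0.423N + M = 368.
Substituting M = 368 - 0.423N into the first: N(1 - 0.994·0.423) = 395 - 0.994·368.
So N* = 29.2/0.58 = 50.4, and then M* = 368 - 0.423·50.4 = 347.

N* ≈ 50.4, M* ≈ 347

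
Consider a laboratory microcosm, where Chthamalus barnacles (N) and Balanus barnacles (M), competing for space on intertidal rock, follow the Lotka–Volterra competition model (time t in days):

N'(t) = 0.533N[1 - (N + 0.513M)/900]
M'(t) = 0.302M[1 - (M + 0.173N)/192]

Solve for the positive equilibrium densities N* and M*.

N* ≈ 880, M* ≈ 39.8

Setting both brackets to zero gives the nullclines N + 0.513M = 900 and 0.173N + M = 192.
Substituting M = 192 - 0.173N into the first: N(1 - 0.513·0.173) = 900 - 0.513·192.
So N* = 802/0.911 = 880, and then M* = 192 - 0.173·880 = 39.8.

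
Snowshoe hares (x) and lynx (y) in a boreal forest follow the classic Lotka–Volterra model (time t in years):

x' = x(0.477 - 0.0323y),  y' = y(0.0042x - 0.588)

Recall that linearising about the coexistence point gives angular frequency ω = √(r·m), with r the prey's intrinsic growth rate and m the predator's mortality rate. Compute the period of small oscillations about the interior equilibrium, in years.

T ≈ 11.9 years

Here r = 0.477 and m = 0.588, so r·m = 0.28.
ω = √0.28 = 0.53 per year, hence T = 2π/ω ≈ 11.9 years.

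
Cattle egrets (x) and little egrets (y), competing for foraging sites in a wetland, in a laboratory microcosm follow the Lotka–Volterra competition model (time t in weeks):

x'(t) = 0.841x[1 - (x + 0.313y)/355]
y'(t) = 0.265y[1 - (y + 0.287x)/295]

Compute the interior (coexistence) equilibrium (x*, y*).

Setting both brackets to zero gives the nullclines x + 0.313y = 355 and 0.287x + y = 295.
Substituting y = 295 - 0.287x into the first: x(1 - 0.313·0.287) = 355 - 0.313·295.
So x* = 263/0.91 = 289, and then y* = 295 - 0.287·289 = 212.

x* ≈ 289, y* ≈ 212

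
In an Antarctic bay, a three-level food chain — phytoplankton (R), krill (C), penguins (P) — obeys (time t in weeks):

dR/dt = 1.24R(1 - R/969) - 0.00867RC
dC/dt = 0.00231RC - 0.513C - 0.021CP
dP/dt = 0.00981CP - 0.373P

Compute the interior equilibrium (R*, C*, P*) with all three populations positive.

R* ≈ 711, C* ≈ 38, P* ≈ 53.8

From dP/dt = 0: 0.00981C* = 0.373, so C* = 38.
From dR/dt = 0: 1.24(1 - R*/969) = 0.00867·38, giving R* = 969·(1 - 0.266) = 711.
From dC/dt = 0: 0.00231·711 - 0.513 = 0.021P*, so P* = 1.13/0.021 = 53.8.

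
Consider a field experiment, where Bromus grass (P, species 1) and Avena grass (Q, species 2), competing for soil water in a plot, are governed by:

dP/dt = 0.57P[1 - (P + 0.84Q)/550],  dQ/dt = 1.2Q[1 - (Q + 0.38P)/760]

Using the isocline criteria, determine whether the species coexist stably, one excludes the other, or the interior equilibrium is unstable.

species 2 excludes species 1

Compare the nullcline intercepts: K1/α12 = 550/0.84 = 655 < K2 = 760; K2/α21 = 760/0.38 = 2000 > K1 = 550.
Since the inequalities point opposite ways, species 2 can invade but species 1 cannot.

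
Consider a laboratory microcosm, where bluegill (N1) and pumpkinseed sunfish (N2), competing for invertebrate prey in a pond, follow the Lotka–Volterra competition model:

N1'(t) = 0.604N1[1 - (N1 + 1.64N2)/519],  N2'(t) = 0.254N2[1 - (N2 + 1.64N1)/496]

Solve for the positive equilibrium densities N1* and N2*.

N1* ≈ 174, N2* ≈ 210

Setting both brackets to zero gives the nullclines N1 + 1.64N2 = 519 and 1.64N1 + N2 = 496.
Substituting N2 = 496 - 1.64N1 into the first: N1(1 - 1.64·1.64) = 519 - 1.64·496.
So N1* = -294/-1.69 = 174, and then N2* = 496 - 1.64·174 = 210.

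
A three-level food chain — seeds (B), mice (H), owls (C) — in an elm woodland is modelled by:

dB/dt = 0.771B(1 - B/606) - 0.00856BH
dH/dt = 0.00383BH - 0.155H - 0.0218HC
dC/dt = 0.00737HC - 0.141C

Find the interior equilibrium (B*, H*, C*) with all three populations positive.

B* ≈ 477, H* ≈ 19.1, C* ≈ 76.7

From dC/dt = 0: 0.00737H* = 0.141, so H* = 19.1.
From dB/dt = 0: 0.771(1 - B*/606) = 0.00856·19.1, giving B* = 606·(1 - 0.212) = 477.
From dH/dt = 0: 0.00383·477 - 0.155 = 0.0218C*, so C* = 1.67/0.0218 = 76.7.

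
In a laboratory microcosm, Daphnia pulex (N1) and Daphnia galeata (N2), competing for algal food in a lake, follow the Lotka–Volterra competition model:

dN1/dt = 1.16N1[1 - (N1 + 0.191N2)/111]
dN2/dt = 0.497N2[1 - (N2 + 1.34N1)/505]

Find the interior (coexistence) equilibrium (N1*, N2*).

N1* ≈ 19.5, N2* ≈ 479

Setting both brackets to zero gives the nullclines N1 + 0.191N2 = 111 and 1.34N1 + N2 = 505.
Substituting N2 = 505 - 1.34N1 into the first: N1(1 - 0.191·1.34) = 111 - 0.191·505.
So N1* = 14.5/0.744 = 19.5, and then N2* = 505 - 1.34·19.5 = 479.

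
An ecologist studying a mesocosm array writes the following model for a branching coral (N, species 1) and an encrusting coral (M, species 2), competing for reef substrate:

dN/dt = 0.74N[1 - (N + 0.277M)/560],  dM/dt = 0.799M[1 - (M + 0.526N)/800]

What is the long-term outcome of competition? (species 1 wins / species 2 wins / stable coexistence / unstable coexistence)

Compare the nullcline intercepts: K1/α12 = 560/0.277 = 2020 > K2 = 800; K2/α21 = 800/0.526 = 1520 > K1 = 560.
Since both inequalities hold, each species can invade when rare, so the interior equilibrium is stable.

stable coexistence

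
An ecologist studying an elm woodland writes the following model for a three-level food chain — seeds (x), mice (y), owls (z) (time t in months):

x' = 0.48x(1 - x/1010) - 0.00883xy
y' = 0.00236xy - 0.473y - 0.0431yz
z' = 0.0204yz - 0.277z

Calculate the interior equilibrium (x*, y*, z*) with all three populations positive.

x* ≈ 758, y* ≈ 13.6, z* ≈ 30.5

From dz/dt = 0: 0.0204y* = 0.277, so y* = 13.6.
From dx/dt = 0: 0.48(1 - x*/1010) = 0.00883·13.6, giving x* = 1010·(1 - 0.25) = 758.
From dy/dt = 0: 0.00236·758 - 0.473 = 0.0431z*, so z* = 1.32/0.0431 = 30.5.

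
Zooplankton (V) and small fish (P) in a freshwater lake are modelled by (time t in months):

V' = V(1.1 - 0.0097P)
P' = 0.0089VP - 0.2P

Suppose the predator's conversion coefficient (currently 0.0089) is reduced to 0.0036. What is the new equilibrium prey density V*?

V* ≈ 55.6

At the interior fixed point, setting dP/dt = 0 with P > 0 fixes V* = (predator death rate)/(VP coefficient) — independent of the other coefficients.
With the change, V* = 0.2/0.0036 = 55.6; it rises from 22.5.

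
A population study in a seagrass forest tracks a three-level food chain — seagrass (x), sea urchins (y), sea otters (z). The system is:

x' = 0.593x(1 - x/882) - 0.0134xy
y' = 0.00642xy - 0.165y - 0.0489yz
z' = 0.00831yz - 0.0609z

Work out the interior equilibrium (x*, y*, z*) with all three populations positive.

x* ≈ 736, y* ≈ 7.33, z* ≈ 93.2

From dz/dt = 0: 0.00831y* = 0.0609, so y* = 7.33.
From dx/dt = 0: 0.593(1 - x*/882) = 0.0134·7.33, giving x* = 882·(1 - 0.166) = 736.
From dy/dt = 0: 0.00642·736 - 0.165 = 0.0489z*, so z* = 4.56/0.0489 = 93.2.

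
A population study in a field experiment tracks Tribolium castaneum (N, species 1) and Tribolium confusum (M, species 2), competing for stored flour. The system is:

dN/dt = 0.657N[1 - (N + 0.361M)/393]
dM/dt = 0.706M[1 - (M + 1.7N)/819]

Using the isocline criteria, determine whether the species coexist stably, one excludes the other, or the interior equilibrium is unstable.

Compare the nullcline intercepts: K1/α12 = 393/0.361 = 1090 > K2 = 819; K2/α21 = 819/1.7 = 482 > K1 = 393.
Since both inequalities hold, each species can invade when rare, so the interior equilibrium is stable.

stable coexistence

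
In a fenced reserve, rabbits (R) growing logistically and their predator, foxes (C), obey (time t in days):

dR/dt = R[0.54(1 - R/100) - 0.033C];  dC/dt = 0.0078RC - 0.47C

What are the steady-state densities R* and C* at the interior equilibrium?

R* ≈ 60.3, C* ≈ 6.5

From dC/dt = 0 with C > 0: 0.0078R* = 0.47, so R* = 60.3.
Substitute into dR/dt = 0: 0.54(1 - 60.3/100) = 0.033C*.
The bracket is 0.397, giving C* = 0.215/0.033 = 6.5.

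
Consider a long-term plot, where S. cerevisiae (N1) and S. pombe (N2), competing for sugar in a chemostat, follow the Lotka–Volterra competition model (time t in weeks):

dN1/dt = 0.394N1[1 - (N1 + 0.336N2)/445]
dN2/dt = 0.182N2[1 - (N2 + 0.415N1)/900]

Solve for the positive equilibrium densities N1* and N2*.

Setting both brackets to zero gives the nullclines N1 + 0.336N2 = 445 and 0.415N1 + N2 = 900.
Substituting N2 = 900 - 0.415N1 into the first: N1(1 - 0.336·0.415) = 445 - 0.336·900.
So N1* = 143/0.861 = 166, and then N2* = 900 - 0.415·166 = 831.

N1* ≈ 166, N2* ≈ 831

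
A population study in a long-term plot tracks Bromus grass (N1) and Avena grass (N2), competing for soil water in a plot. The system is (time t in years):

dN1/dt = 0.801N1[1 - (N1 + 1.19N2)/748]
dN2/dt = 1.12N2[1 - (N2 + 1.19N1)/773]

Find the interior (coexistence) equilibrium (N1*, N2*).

Setting both brackets to zero gives the nullclines N1 + 1.19N2 = 748 and 1.19N1 + N2 = 773.
Substituting N2 = 773 - 1.19N1 into the first: N1(1 - 1.19·1.19) = 748 - 1.19·773.
So N1* = -172/-0.416 = 413, and then N2* = 773 - 1.19·413 = 281.

N1* ≈ 413, N2* ≈ 281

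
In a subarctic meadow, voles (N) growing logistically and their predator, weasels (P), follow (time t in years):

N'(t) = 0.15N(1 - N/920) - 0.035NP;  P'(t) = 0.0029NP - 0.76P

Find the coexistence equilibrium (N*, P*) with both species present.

N* ≈ 262, P* ≈ 3.06

From dP/dt = 0 with P > 0: 0.0029N* = 0.76, so N* = 262.
Substitute into dN/dt = 0: 0.15(1 - 262/920) = 0.035P*.
The bracket is 0.715, giving P* = 0.107/0.035 = 3.06.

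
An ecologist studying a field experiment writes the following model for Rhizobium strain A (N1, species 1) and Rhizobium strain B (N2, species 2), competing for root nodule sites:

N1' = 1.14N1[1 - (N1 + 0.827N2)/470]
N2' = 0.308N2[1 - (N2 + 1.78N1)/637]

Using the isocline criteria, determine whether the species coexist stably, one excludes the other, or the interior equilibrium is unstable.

unstable coexistence (outcome depends on initial conditions)

Compare the nullcline intercepts: K1/α12 = 470/0.827 = 568 < K2 = 637; K2/α21 = 637/1.78 = 358 < K1 = 470.
Since both are reversed, neither can invade when rare; the interior point is a saddle.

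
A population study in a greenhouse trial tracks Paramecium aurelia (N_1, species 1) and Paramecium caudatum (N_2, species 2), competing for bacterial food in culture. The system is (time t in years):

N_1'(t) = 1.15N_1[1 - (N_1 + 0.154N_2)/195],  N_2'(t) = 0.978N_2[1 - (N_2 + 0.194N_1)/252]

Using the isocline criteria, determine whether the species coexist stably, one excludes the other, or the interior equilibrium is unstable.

stable coexistence

Compare the nullcline intercepts: K1/α12 = 195/0.154 = 1270 > K2 = 252; K2/α21 = 252/0.194 = 1300 > K1 = 195.
Since both inequalities hold, each species can invade when rare, so the interior equilibrium is stable.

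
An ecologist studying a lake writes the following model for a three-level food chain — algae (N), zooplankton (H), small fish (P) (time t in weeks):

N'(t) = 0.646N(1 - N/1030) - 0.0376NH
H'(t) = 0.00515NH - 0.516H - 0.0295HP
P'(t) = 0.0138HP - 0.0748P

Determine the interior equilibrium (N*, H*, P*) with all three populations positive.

N* ≈ 705, H* ≈ 5.42, P* ≈ 106

From dP/dt = 0: 0.0138H* = 0.0748, so H* = 5.42.
From dN/dt = 0: 0.646(1 - N*/1030) = 0.0376·5.42, giving N* = 1030·(1 - 0.315) = 705.
From dH/dt = 0: 0.00515·705 - 0.516 = 0.0295P*, so P* = 3.12/0.0295 = 106.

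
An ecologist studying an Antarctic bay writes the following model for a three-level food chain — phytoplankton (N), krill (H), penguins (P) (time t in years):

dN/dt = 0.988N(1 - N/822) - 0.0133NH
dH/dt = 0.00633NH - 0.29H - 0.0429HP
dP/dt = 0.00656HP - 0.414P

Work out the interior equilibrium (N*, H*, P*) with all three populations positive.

From dP/dt = 0: 0.00656H* = 0.414, so H* = 63.1.
From dN/dt = 0: 0.988(1 - N*/822) = 0.0133·63.1, giving N* = 822·(1 - 0.85) = 124.
From dH/dt = 0: 0.00633·124 - 0.29 = 0.0429P*, so P* = 0.493/0.0429 = 11.5.

N* ≈ 124, H* ≈ 63.1, P* ≈ 11.5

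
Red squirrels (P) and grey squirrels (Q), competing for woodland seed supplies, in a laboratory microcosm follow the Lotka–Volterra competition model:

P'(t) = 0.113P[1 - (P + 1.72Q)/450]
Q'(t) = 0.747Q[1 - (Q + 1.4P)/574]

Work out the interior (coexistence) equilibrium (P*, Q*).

Setting both brackets to zero gives the nullclines P + 1.72Q = 450 and 1.4P + Q = 574.
Substituting Q = 574 - 1.4P into the first: P(1 - 1.72·1.4) = 450 - 1.72·574.
So P* = -537/-1.41 = 382, and then Q* = 574 - 1.4·382 = 39.8.

P* ≈ 382, Q* ≈ 39.8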